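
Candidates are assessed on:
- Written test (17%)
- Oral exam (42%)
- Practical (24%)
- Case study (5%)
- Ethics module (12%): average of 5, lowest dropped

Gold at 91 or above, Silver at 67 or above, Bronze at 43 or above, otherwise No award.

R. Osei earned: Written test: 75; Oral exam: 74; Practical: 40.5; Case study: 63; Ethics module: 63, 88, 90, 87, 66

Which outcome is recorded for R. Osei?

Ethics module: drop 63 → average of remaining 4 = 331/4 = 82.75
Weighted total:
  Written test 75 × 0.17 = 12.75
  Oral exam 74 × 0.42 = 31.08
  Practical 40.5 × 0.24 = 9.72
  Case study 63 × 0.05 = 3.15
  Ethics module 82.75 × 0.12 = 9.93
Sum = 66.63
66.63 is ≥ 43 and < 67 → Bronze

Bronze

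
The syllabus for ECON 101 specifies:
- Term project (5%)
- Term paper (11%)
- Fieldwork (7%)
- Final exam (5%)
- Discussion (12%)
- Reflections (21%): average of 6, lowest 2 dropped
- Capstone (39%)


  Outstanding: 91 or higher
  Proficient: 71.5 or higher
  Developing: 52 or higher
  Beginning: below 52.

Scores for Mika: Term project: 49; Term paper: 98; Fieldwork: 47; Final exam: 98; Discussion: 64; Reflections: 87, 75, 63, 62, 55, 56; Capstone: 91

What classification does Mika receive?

Reflections: drop 55, 56 → average of remaining 4 = 287/4 = 71.75
Weighted total:
  Term project 49 × 0.05 = 2.45
  Term paper 98 × 0.11 = 10.78
  Fieldwork 47 × 0.07 = 3.29
  Final exam 98 × 0.05 = 4.9
  Discussion 64 × 0.12 = 7.68
  Reflections 71.75 × 0.21 = 15.0675
  Capstone 91 × 0.39 = 35.49
Sum = 79.6575
79.6575 is ≥ 71.5 and < 91 → Proficient

Proficient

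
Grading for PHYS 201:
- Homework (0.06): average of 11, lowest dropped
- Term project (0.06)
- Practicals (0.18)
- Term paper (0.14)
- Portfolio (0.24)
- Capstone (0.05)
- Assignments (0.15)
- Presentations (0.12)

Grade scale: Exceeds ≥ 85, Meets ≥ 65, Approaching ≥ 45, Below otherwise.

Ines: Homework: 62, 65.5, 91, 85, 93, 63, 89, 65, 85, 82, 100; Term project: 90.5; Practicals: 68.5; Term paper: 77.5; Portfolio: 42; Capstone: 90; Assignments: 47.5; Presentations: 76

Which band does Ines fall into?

Homework: drop 62 → average of remaining 10 = 818.5/10 = 81.85
Weighted total:
  Homework 81.85 × 0.06 = 4.911
  Term project 90.5 × 0.06 = 5.43
  Practicals 68.5 × 0.18 = 12.33
  Term paper 77.5 × 0.14 = 10.85
  Portfolio 42 × 0.24 = 10.08
  Capstone 90 × 0.05 = 4.5
  Assignments 47.5 × 0.15 = 7.125
  Presentations 76 × 0.12 = 9.12
Sum = 64.346
64.346 is ≥ 45 and < 65 → Approaching

Approaching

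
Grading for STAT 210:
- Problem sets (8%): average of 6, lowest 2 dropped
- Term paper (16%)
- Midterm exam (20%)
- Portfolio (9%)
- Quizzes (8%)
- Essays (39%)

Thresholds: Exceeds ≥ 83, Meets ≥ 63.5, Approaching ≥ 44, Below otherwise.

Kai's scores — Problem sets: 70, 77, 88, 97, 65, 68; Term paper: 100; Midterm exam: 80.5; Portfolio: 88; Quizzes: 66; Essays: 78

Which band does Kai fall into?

Problem sets: drop 65, 68 → average of remaining 4 = 332/4 = 83
Weighted total:
  Problem sets 83 × 0.08 = 6.64
  Term paper 100 × 0.16 = 16
  Midterm exam 80.5 × 0.2 = 16.1
  Portfolio 88 × 0.09 = 7.92
  Quizzes 66 × 0.08 = 5.28
  Essays 78 × 0.39 = 30.42
Sum = 82.36
82.36 is ≥ 63.5 and < 83 → Meets

Meets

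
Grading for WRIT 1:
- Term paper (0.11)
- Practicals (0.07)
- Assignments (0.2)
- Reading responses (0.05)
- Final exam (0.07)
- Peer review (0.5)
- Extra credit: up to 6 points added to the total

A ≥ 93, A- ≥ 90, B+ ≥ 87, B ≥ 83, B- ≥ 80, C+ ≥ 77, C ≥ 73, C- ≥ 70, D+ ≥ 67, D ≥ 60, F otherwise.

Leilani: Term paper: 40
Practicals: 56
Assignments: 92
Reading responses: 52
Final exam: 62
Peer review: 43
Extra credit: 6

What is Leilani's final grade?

Weighted total:
  Term paper 40 × 0.11 = 4.4
  Practicals 56 × 0.07 = 3.92
  Assignments 92 × 0.2 = 18.4
  Reading responses 52 × 0.05 = 2.6
  Final exam 62 × 0.07 = 4.34
  Peer review 43 × 0.5 = 21.5
Sum = 55.16
Extra credit: 55.16 + 6 = 61.16
61.16 is ≥ 60 and < 67 → D

D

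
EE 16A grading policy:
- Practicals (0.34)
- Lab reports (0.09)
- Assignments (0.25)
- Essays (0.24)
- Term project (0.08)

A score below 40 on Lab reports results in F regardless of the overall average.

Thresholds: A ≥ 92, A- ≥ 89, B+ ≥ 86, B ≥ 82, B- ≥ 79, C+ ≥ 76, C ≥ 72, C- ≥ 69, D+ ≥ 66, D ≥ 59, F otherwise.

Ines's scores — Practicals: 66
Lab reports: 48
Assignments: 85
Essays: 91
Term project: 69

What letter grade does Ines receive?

C

Lab reports score 48 ≥ 40: minimum met.
Weighted total:
  Practicals 66 × 0.34 = 22.44
  Lab reports 48 × 0.09 = 4.32
  Assignments 85 × 0.25 = 21.25
  Essays 91 × 0.24 = 21.84
  Term project 69 × 0.08 = 5.52
Sum = 75.37
75.37 is ≥ 72 and < 76 → C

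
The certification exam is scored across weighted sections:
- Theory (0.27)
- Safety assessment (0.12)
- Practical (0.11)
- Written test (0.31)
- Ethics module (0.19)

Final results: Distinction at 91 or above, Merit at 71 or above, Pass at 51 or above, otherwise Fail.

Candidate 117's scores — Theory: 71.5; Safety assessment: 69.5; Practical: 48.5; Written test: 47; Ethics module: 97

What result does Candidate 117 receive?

Weighted total:
  Theory 71.5 × 0.27 = 19.305
  Safety assessment 69.5 × 0.12 = 8.34
  Practical 48.5 × 0.11 = 5.335
  Written test 47 × 0.31 = 14.57
  Ethics module 97 × 0.19 = 18.43
Sum = 65.98
65.98 is ≥ 51 and < 71 → Pass

Pass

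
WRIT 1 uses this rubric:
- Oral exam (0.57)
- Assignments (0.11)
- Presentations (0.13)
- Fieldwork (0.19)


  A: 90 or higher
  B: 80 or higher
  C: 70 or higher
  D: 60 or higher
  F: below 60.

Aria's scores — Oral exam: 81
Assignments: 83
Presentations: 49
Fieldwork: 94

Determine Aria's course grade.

C

Weighted total:
  Oral exam 81 × 0.57 = 46.17
  Assignments 83 × 0.11 = 9.13
  Presentations 49 × 0.13 = 6.37
  Fieldwork 94 × 0.19 = 17.86
Sum = 79.53
79.53 is ≥ 70 and < 80 → C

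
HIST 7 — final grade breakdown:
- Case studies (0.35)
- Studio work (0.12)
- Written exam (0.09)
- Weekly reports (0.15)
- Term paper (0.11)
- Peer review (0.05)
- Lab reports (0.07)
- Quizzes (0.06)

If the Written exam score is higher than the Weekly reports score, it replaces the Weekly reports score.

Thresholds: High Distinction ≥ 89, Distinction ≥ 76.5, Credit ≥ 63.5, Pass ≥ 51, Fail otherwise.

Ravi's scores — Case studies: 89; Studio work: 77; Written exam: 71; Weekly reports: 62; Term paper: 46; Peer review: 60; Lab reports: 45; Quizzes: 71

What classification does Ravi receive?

Written exam (71) > Weekly reports (62), so Weekly reports counts as 71.
Weighted total:
  Case studies 89 × 0.35 = 31.15
  Studio work 77 × 0.12 = 9.24
  Written exam 71 × 0.09 = 6.39
  Weekly reports 71 × 0.15 = 10.65
  Term paper 46 × 0.11 = 5.06
  Peer review 60 × 0.05 = 3
  Lab reports 45 × 0.07 = 3.15
  Quizzes 71 × 0.06 = 4.26
Sum = 72.9
72.9 is ≥ 63.5 and < 76.5 → Credit

Credit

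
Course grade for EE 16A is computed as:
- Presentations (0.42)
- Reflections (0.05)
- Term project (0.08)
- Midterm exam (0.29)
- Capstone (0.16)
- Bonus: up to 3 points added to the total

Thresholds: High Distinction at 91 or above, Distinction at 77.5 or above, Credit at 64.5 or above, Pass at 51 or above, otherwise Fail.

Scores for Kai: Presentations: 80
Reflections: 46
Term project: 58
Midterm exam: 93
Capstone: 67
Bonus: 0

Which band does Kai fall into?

Weighted total:
  Presentations 80 × 0.42 = 33.6
  Reflections 46 × 0.05 = 2.3
  Term project 58 × 0.08 = 4.64
  Midterm exam 93 × 0.29 = 26.97
  Capstone 67 × 0.16 = 10.72
Sum = 78.23
Bonus: 78.23 + 0 = 78.23
78.23 is ≥ 77.5 and < 91 → Distinction

Distinction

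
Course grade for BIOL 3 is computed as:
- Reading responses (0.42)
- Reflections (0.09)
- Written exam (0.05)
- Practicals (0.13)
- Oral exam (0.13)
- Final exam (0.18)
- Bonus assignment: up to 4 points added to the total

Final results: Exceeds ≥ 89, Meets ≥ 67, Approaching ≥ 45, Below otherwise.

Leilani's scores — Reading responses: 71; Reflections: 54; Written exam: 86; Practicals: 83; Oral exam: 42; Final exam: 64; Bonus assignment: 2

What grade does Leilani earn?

Weighted total:
  Reading responses 71 × 0.42 = 29.82
  Reflections 54 × 0.09 = 4.86
  Written exam 86 × 0.05 = 4.3
  Practicals 83 × 0.13 = 10.79
  Oral exam 42 × 0.13 = 5.46
  Final exam 64 × 0.18 = 11.52
Sum = 66.75
Bonus assignment: 66.75 + 2 = 68.75
68.75 is ≥ 67 and < 89 → Meets

Meets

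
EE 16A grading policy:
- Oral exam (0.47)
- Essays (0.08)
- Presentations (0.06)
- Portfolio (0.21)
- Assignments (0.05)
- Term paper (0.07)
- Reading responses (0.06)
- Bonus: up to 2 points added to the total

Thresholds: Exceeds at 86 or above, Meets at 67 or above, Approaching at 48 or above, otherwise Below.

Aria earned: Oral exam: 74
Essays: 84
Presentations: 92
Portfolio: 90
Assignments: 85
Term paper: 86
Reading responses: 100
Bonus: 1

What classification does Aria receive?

Meets

Weighted total:
  Oral exam 74 × 0.47 = 34.78
  Essays 84 × 0.08 = 6.72
  Presentations 92 × 0.06 = 5.52
  Portfolio 90 × 0.21 = 18.9
  Assignments 85 × 0.05 = 4.25
  Term paper 86 × 0.07 = 6.02
  Reading responses 100 × 0.06 = 6
Sum = 82.19
Bonus: 82.19 + 1 = 83.19
83.19 is ≥ 67 and < 86 → Meets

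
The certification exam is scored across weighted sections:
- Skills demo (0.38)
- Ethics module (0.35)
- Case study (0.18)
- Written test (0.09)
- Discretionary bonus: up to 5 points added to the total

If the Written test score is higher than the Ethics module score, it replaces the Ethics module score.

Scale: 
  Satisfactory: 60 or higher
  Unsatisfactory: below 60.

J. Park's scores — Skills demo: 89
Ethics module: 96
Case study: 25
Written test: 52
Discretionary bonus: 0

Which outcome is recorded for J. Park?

Satisfactory

Written test (52) ≤ Ethics module (96), so Ethics module stays at 96.
Weighted total:
  Skills demo 89 × 0.38 = 33.82
  Ethics module 96 × 0.35 = 33.6
  Case study 25 × 0.18 = 4.5
  Written test 52 × 0.09 = 4.68
Sum = 76.6
Discretionary bonus: 76.6 + 0 = 76.6
76.6 ≥ 60 → Satisfactory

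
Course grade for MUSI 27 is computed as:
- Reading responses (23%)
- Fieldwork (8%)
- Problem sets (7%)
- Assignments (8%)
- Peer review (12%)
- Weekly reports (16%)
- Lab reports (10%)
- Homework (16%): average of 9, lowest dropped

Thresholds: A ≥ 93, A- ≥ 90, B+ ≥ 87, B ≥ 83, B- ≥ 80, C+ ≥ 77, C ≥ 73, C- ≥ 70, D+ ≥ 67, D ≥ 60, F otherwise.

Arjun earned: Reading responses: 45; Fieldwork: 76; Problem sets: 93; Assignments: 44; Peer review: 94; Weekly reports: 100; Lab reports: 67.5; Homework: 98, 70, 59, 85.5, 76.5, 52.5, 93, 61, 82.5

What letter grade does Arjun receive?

Homework: drop 52.5 → average of remaining 8 = 625.5/8 = 78.1875
Weighted total:
  Reading responses 45 × 0.23 = 10.35
  Fieldwork 76 × 0.08 = 6.08
  Problem sets 93 × 0.07 = 6.51
  Assignments 44 × 0.08 = 3.52
  Peer review 94 × 0.12 = 11.28
  Weekly reports 100 × 0.16 = 16
  Lab reports 67.5 × 0.1 = 6.75
  Homework 78.1875 × 0.16 = 12.51
Sum = 73
73 is ≥ 73 and < 77 → C

C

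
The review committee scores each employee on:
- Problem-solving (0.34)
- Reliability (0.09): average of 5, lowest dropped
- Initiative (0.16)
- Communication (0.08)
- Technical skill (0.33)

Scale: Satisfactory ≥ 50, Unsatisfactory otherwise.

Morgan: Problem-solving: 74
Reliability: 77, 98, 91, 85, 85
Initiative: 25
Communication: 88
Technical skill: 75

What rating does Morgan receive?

Reliability: drop 77 → average of remaining 4 = 359/4 = 89.75
Weighted total:
  Problem-solving 74 × 0.34 = 25.16
  Reliability 89.75 × 0.09 = 8.0775
  Initiative 25 × 0.16 = 4
  Communication 88 × 0.08 = 7.04
  Technical skill 75 × 0.33 = 24.75
Sum = 69.0275
69.0275 ≥ 50 → Satisfactory

Satisfactory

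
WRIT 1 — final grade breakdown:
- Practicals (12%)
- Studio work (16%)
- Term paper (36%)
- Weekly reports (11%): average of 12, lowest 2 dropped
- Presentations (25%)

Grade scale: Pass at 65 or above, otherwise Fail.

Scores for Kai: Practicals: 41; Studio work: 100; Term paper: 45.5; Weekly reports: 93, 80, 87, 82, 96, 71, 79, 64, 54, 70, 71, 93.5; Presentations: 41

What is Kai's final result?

Weekly reports: drop 54, 64 → average of remaining 10 = 822.5/10 = 82.25
Weighted total:
  Practicals 41 × 0.12 = 4.92
  Studio work 100 × 0.16 = 16
  Term paper 45.5 × 0.36 = 16.38
  Weekly reports 82.25 × 0.11 = 9.0475
  Presentations 41 × 0.25 = 10.25
Sum = 56.5975
56.5975 < 65 → Fail

Fail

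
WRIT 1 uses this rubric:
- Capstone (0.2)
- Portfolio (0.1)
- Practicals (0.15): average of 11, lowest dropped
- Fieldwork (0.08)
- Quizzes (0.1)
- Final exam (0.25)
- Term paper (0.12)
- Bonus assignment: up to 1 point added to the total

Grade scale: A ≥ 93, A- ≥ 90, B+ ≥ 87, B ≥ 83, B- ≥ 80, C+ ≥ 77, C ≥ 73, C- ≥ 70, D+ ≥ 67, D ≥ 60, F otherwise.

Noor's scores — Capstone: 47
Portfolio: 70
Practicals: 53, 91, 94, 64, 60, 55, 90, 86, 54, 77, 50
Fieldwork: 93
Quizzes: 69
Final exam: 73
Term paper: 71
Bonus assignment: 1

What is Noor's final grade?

Practicals: drop 50 → average of remaining 10 = 724/10 = 72.4
Weighted total:
  Capstone 47 × 0.2 = 9.4
  Portfolio 70 × 0.1 = 7
  Practicals 72.4 × 0.15 = 10.86
  Fieldwork 93 × 0.08 = 7.44
  Quizzes 69 × 0.1 = 6.9
  Final exam 73 × 0.25 = 18.25
  Term paper 71 × 0.12 = 8.52
Sum = 68.37
Bonus assignment: 68.37 + 1 = 69.37
69.37 is ≥ 67 and < 70 → D+

D+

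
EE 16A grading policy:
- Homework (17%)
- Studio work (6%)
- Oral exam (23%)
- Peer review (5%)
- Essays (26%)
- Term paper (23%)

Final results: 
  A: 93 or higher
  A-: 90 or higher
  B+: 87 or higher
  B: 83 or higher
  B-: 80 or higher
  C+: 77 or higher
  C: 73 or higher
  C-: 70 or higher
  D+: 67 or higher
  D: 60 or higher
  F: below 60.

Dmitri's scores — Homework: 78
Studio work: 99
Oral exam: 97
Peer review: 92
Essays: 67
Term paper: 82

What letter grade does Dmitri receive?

B-

Weighted total:
  Homework 78 × 0.17 = 13.26
  Studio work 99 × 0.06 = 5.94
  Oral exam 97 × 0.23 = 22.31
  Peer review 92 × 0.05 = 4.6
  Essays 67 × 0.26 = 17.42
  Term paper 82 × 0.23 = 18.86
Sum = 82.39
82.39 is ≥ 80 and < 83 → B-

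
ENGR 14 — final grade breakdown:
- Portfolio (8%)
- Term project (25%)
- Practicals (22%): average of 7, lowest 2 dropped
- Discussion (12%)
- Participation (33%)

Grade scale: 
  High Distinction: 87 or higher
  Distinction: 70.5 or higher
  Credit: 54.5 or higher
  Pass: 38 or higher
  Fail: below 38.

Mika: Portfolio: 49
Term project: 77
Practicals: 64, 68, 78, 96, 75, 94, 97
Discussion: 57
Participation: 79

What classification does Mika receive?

Practicals: drop 64, 68 → average of remaining 5 = 440/5 = 88
Weighted total:
  Portfolio 49 × 0.08 = 3.92
  Term project 77 × 0.25 = 19.25
  Practicals 88 × 0.22 = 19.36
  Discussion 57 × 0.12 = 6.84
  Participation 79 × 0.33 = 26.07
Sum = 75.44
75.44 is ≥ 70.5 and < 87 → Distinction

Distinction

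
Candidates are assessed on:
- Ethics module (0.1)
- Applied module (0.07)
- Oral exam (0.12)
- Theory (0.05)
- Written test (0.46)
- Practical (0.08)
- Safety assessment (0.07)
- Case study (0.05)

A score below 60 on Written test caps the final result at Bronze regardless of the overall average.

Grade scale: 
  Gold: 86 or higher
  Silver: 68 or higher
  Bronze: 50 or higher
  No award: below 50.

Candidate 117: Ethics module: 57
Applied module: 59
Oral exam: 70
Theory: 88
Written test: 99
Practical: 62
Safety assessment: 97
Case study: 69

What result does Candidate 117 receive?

Silver

Written test score 99 ≥ 60: minimum met.
Weighted total:
  Ethics module 57 × 0.1 = 5.7
  Applied module 59 × 0.07 = 4.13
  Oral exam 70 × 0.12 = 8.4
  Theory 88 × 0.05 = 4.4
  Written test 99 × 0.46 = 45.54
  Practical 62 × 0.08 = 4.96
  Safety assessment 97 × 0.07 = 6.79
  Case study 69 × 0.05 = 3.45
Sum = 83.37
83.37 is ≥ 68 and < 86 → Silver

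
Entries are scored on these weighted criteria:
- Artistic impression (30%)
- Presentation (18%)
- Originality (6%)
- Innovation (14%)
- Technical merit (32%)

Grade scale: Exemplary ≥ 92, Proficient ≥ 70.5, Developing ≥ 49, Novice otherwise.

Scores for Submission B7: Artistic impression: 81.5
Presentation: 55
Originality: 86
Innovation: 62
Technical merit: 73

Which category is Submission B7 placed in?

Proficient

Weighted total:
  Artistic impression 81.5 × 0.3 = 24.45
  Presentation 55 × 0.18 = 9.9
  Originality 86 × 0.06 = 5.16
  Innovation 62 × 0.14 = 8.68
  Technical merit 73 × 0.32 = 23.36
Sum = 71.55
71.55 is ≥ 70.5 and < 92 → Proficient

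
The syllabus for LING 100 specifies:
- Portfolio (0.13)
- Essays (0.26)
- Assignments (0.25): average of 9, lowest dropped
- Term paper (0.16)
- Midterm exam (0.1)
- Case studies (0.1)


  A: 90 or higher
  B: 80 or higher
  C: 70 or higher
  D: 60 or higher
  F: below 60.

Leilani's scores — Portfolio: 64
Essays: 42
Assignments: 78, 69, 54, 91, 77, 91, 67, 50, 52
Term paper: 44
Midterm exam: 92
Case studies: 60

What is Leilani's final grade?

F

Assignments: drop 50 → average of remaining 8 = 579/8 = 72.375
Weighted total:
  Portfolio 64 × 0.13 = 8.32
  Essays 42 × 0.26 = 10.92
  Assignments 72.375 × 0.25 = 18.09375
  Term paper 44 × 0.16 = 7.04
  Midterm exam 92 × 0.1 = 9.2
  Case studies 60 × 0.1 = 6
Sum = 59.57375
59.57375 < 60 → F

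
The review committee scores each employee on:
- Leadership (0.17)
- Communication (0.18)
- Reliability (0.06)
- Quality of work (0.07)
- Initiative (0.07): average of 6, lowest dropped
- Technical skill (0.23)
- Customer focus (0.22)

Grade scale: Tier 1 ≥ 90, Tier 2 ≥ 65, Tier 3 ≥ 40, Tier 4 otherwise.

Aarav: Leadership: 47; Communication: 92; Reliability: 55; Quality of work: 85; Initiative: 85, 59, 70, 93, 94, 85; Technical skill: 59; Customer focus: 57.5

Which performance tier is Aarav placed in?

Initiative: drop 59 → average of remaining 5 = 427/5 = 85.4
Weighted total:
  Leadership 47 × 0.17 = 7.99
  Communication 92 × 0.18 = 16.56
  Reliability 55 × 0.06 = 3.3
  Quality of work 85 × 0.07 = 5.95
  Initiative 85.4 × 0.07 = 5.978
  Technical skill 59 × 0.23 = 13.57
  Customer focus 57.5 × 0.22 = 12.65
Sum = 65.998
65.998 is ≥ 65 and < 90 → Tier 2

Tier 2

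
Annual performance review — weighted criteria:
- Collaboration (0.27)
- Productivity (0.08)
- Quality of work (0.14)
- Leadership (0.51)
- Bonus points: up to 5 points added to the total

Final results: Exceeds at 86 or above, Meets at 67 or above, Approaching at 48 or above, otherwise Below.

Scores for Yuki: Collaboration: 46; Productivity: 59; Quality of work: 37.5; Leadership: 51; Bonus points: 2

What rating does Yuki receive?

Approaching

Weighted total:
  Collaboration 46 × 0.27 = 12.42
  Productivity 59 × 0.08 = 4.72
  Quality of work 37.5 × 0.14 = 5.25
  Leadership 51 × 0.51 = 26.01
Sum = 48.4
Bonus points: 48.4 + 2 = 50.4
50.4 is ≥ 48 and < 67 → Approaching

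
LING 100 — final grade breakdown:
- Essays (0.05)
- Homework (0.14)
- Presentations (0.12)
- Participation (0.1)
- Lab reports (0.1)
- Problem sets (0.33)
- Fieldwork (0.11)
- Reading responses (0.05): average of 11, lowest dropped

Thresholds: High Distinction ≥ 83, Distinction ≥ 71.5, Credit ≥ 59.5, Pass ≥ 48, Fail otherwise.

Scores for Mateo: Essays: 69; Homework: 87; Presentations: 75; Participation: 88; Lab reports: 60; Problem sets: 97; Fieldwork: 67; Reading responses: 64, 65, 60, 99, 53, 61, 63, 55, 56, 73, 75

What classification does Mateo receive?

Distinction

Reading responses: drop 53 → average of remaining 10 = 671/10 = 67.1
Weighted total:
  Essays 69 × 0.05 = 3.45
  Homework 87 × 0.14 = 12.18
  Presentations 75 × 0.12 = 9
  Participation 88 × 0.1 = 8.8
  Lab reports 60 × 0.1 = 6
  Problem sets 97 × 0.33 = 32.01
  Fieldwork 67 × 0.11 = 7.37
  Reading responses 67.1 × 0.05 = 3.355
Sum = 82.165
82.165 is ≥ 71.5 and < 83 → Distinction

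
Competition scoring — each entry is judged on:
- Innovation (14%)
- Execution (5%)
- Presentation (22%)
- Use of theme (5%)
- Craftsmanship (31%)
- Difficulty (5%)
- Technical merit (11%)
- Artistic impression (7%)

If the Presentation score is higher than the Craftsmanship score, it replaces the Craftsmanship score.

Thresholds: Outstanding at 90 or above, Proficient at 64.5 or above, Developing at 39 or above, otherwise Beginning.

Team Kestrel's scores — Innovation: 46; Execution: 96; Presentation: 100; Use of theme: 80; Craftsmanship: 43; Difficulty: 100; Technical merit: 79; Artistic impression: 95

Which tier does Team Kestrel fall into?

Proficient

Presentation (100) > Craftsmanship (43), so Craftsmanship counts as 100.
Weighted total:
  Innovation 46 × 0.14 = 6.44
  Execution 96 × 0.05 = 4.8
  Presentation 100 × 0.22 = 22
  Use of theme 80 × 0.05 = 4
  Craftsmanship 100 × 0.31 = 31
  Difficulty 100 × 0.05 = 5
  Technical merit 79 × 0.11 = 8.69
  Artistic impression 95 × 0.07 = 6.65
Sum = 88.58
88.58 is ≥ 64.5 and < 90 → Proficient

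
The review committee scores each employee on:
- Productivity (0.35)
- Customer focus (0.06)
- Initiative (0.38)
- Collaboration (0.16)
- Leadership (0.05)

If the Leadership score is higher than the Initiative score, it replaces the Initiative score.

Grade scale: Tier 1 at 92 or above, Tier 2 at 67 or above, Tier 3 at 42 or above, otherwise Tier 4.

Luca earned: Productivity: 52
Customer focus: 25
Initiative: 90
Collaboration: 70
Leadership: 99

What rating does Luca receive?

Leadership (99) > Initiative (90), so Initiative counts as 99.
Weighted total:
  Productivity 52 × 0.35 = 18.2
  Customer focus 25 × 0.06 = 1.5
  Initiative 99 × 0.38 = 37.62
  Collaboration 70 × 0.16 = 11.2
  Leadership 99 × 0.05 = 4.95
Sum = 73.47
73.47 is ≥ 67 and < 92 → Tier 2

Tier 2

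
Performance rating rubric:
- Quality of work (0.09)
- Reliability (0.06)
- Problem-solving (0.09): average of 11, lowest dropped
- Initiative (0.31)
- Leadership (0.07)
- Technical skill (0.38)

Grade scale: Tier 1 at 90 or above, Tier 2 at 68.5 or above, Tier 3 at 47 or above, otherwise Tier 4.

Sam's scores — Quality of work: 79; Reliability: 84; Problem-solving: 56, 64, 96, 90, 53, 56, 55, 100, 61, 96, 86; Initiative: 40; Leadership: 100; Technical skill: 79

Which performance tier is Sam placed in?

Tier 3

Problem-solving: drop 53 → average of remaining 10 = 760/10 = 76
Weighted total:
  Quality of work 79 × 0.09 = 7.11
  Reliability 84 × 0.06 = 5.04
  Problem-solving 76 × 0.09 = 6.84
  Initiative 40 × 0.31 = 12.4
  Leadership 100 × 0.07 = 7
  Technical skill 79 × 0.38 = 30.02
Sum = 68.41
68.41 is ≥ 47 and < 68.5 → Tier 3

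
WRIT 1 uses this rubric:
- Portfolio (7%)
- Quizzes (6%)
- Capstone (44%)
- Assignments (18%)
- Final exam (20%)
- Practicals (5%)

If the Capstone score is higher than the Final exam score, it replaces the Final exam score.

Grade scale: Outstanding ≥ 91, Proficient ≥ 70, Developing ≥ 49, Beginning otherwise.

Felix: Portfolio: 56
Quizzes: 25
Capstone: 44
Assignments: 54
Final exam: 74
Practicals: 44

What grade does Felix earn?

Developing

Capstone (44) ≤ Final exam (74), so Final exam stays at 74.
Weighted total:
  Portfolio 56 × 0.07 = 3.92
  Quizzes 25 × 0.06 = 1.5
  Capstone 44 × 0.44 = 19.36
  Assignments 54 × 0.18 = 9.72
  Final exam 74 × 0.2 = 14.8
  Practicals 44 × 0.05 = 2.2
Sum = 51.5
51.5 is ≥ 49 and < 70 → Developing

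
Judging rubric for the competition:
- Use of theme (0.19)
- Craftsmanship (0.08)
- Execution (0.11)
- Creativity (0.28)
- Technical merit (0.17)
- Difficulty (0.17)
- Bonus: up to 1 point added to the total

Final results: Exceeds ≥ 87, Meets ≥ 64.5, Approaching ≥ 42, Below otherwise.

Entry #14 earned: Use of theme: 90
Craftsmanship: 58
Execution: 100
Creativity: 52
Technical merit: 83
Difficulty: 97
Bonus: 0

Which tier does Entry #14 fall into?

Weighted total:
  Use of theme 90 × 0.19 = 17.1
  Craftsmanship 58 × 0.08 = 4.64
  Execution 100 × 0.11 = 11
  Creativity 52 × 0.28 = 14.56
  Technical merit 83 × 0.17 = 14.11
  Difficulty 97 × 0.17 = 16.49
Sum = 77.9
Bonus: 77.9 + 0 = 77.9
77.9 is ≥ 64.5 and < 87 → Meets

Meets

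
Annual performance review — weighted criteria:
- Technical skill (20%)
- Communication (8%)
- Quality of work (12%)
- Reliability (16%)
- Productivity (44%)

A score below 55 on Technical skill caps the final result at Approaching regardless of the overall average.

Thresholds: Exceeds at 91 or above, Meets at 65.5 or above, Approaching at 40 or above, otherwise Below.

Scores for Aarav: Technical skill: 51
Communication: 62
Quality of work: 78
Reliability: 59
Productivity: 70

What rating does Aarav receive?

Approaching

Technical skill score 51 < 55: minimum not met.
Weighted total:
  Technical skill 51 × 0.2 = 10.2
  Communication 62 × 0.08 = 4.96
  Quality of work 78 × 0.12 = 9.36
  Reliability 59 × 0.16 = 9.44
  Productivity 70 × 0.44 = 30.8
Sum = 64.76
64.76 would be Approaching; cap at Approaching applies → Approaching.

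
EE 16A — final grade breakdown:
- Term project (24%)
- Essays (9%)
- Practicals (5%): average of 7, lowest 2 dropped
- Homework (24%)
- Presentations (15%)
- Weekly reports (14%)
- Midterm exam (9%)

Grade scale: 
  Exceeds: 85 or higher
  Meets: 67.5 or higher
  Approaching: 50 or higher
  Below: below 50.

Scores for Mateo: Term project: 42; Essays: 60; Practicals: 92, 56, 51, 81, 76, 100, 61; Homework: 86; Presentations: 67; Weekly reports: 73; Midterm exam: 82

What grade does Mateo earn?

Meets

Practicals: drop 51, 56 → average of remaining 5 = 410/5 = 82
Weighted total:
  Term project 42 × 0.24 = 10.08
  Essays 60 × 0.09 = 5.4
  Practicals 82 × 0.05 = 4.1
  Homework 86 × 0.24 = 20.64
  Presentations 67 × 0.15 = 10.05
  Weekly reports 73 × 0.14 = 10.22
  Midterm exam 82 × 0.09 = 7.38
Sum = 67.87
67.87 is ≥ 67.5 and < 85 → Meets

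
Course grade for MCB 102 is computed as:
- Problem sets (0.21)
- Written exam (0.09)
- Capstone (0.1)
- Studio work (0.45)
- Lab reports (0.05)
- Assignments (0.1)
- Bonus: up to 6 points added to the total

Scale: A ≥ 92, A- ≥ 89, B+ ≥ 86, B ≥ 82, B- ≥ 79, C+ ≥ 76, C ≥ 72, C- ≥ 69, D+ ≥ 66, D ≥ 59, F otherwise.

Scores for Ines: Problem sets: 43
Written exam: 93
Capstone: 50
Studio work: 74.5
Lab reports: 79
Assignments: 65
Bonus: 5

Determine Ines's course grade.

C-

Weighted total:
  Problem sets 43 × 0.21 = 9.03
  Written exam 93 × 0.09 = 8.37
  Capstone 50 × 0.1 = 5
  Studio work 74.5 × 0.45 = 33.525
  Lab reports 79 × 0.05 = 3.95
  Assignments 65 × 0.1 = 6.5
Sum = 66.375
Bonus: 66.375 + 5 = 71.375
71.375 is ≥ 69 and < 72 → C-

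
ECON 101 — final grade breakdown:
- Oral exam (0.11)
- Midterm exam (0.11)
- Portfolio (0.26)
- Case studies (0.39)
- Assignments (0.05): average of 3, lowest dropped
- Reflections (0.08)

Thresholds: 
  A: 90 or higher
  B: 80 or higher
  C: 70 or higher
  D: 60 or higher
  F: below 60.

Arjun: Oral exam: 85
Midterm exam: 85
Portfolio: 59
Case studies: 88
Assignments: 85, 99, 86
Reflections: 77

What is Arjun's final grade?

Assignments: drop 85 → average of remaining 2 = 185/2 = 92.5
Weighted total:
  Oral exam 85 × 0.11 = 9.35
  Midterm exam 85 × 0.11 = 9.35
  Portfolio 59 × 0.26 = 15.34
  Case studies 88 × 0.39 = 34.32
  Assignments 92.5 × 0.05 = 4.625
  Reflections 77 × 0.08 = 6.16
Sum = 79.145
79.145 is ≥ 70 and < 80 → C

C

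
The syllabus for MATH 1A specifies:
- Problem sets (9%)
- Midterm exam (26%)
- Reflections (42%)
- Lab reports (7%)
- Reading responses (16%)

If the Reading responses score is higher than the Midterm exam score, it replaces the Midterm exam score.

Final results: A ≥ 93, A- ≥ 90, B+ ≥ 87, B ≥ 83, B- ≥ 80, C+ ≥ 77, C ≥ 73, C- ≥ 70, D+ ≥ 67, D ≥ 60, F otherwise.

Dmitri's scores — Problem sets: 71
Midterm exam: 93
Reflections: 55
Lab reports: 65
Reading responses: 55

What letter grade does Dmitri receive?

Reading responses (55) ≤ Midterm exam (93), so Midterm exam stays at 93.
Weighted total:
  Problem sets 71 × 0.09 = 6.39
  Midterm exam 93 × 0.26 = 24.18
  Reflections 55 × 0.42 = 23.1
  Lab reports 65 × 0.07 = 4.55
  Reading responses 55 × 0.16 = 8.8
Sum = 67.02
67.02 is ≥ 67 and < 70 → D+

D+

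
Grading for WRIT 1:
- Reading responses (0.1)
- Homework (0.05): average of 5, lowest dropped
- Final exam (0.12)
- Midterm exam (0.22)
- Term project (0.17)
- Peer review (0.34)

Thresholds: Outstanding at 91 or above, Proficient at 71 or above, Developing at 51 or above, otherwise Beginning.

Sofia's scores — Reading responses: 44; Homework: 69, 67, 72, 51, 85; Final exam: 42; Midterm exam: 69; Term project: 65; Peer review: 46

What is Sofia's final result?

Homework: drop 51 → average of remaining 4 = 293/4 = 73.25
Weighted total:
  Reading responses 44 × 0.1 = 4.4
  Homework 73.25 × 0.05 = 3.6625
  Final exam 42 × 0.12 = 5.04
  Midterm exam 69 × 0.22 = 15.18
  Term project 65 × 0.17 = 11.05
  Peer review 46 × 0.34 = 15.64
Sum = 54.9725
54.9725 is ≥ 51 and < 71 → Developing

Developing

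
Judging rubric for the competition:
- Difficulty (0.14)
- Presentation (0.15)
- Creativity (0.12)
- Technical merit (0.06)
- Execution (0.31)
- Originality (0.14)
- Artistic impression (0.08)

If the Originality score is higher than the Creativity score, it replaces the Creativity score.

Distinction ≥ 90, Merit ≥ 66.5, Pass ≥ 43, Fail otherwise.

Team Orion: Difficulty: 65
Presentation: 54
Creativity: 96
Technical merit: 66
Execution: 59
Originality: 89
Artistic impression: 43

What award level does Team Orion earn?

Originality (89) ≤ Creativity (96), so Creativity stays at 96.
Weighted total:
  Difficulty 65 × 0.14 = 9.1
  Presentation 54 × 0.15 = 8.1
  Creativity 96 × 0.12 = 11.52
  Technical merit 66 × 0.06 = 3.96
  Execution 59 × 0.31 = 18.29
  Originality 89 × 0.14 = 12.46
  Artistic impression 43 × 0.08 = 3.44
Sum = 66.87
66.87 is ≥ 66.5 and < 90 → Merit

Merit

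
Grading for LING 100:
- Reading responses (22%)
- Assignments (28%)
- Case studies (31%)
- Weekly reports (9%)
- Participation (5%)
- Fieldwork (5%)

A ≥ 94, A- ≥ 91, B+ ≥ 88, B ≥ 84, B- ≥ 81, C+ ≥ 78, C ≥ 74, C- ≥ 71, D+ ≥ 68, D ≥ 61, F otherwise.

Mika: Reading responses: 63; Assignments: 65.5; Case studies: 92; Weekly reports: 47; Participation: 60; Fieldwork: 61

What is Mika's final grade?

Weighted total:
  Reading responses 63 × 0.22 = 13.86
  Assignments 65.5 × 0.28 = 18.34
  Case studies 92 × 0.31 = 28.52
  Weekly reports 47 × 0.09 = 4.23
  Participation 60 × 0.05 = 3
  Fieldwork 61 × 0.05 = 3.05
Sum = 71
71 is ≥ 71 and < 74 → C-

C-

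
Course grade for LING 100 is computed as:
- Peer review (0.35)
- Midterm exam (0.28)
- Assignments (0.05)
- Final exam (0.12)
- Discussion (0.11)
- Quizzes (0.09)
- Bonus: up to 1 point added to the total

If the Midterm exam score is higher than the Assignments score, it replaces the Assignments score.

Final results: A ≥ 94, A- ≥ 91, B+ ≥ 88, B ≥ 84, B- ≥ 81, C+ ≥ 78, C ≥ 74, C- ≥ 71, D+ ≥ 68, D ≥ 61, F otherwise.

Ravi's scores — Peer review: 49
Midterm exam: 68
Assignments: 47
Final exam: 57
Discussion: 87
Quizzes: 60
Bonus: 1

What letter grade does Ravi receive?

D

Midterm exam (68) > Assignments (47), so Assignments counts as 68.
Weighted total:
  Peer review 49 × 0.35 = 17.15
  Midterm exam 68 × 0.28 = 19.04
  Assignments 68 × 0.05 = 3.4
  Final exam 57 × 0.12 = 6.84
  Discussion 87 × 0.11 = 9.57
  Quizzes 60 × 0.09 = 5.4
Sum = 61.4
Bonus: 61.4 + 1 = 62.4
62.4 is ≥ 61 and < 68 → D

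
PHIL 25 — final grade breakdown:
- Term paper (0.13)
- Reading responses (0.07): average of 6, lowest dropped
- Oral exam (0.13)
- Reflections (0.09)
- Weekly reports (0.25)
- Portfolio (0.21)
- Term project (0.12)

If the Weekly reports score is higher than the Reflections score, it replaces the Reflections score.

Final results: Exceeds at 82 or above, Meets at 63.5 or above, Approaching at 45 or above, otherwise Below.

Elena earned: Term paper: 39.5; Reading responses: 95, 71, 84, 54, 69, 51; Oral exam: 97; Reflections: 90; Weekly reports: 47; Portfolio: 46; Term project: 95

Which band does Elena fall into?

Meets

Reading responses: drop 51 → average of remaining 5 = 373/5 = 74.6
Weekly reports (47) ≤ Reflections (90), so Reflections stays at 90.
Weighted total:
  Term paper 39.5 × 0.13 = 5.135
  Reading responses 74.6 × 0.07 = 5.222
  Oral exam 97 × 0.13 = 12.61
  Reflections 90 × 0.09 = 8.1
  Weekly reports 47 × 0.25 = 11.75
  Portfolio 46 × 0.21 = 9.66
  Term project 95 × 0.12 = 11.4
Sum = 63.877
63.877 is ≥ 63.5 and < 82 → Meets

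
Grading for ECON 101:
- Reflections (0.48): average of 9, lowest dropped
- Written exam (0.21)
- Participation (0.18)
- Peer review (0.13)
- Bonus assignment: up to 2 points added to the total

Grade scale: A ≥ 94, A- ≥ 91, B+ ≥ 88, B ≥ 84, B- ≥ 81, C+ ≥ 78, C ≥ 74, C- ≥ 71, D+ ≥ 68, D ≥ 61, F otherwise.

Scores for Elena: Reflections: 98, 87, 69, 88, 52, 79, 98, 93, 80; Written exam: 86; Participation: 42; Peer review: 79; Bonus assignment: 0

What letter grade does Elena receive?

C

Reflections: drop 52 → average of remaining 8 = 692/8 = 86.5
Weighted total:
  Reflections 86.5 × 0.48 = 41.52
  Written exam 86 × 0.21 = 18.06
  Participation 42 × 0.18 = 7.56
  Peer review 79 × 0.13 = 10.27
Sum = 77.41
Bonus assignment: 77.41 + 0 = 77.41
77.41 is ≥ 74 and < 78 → C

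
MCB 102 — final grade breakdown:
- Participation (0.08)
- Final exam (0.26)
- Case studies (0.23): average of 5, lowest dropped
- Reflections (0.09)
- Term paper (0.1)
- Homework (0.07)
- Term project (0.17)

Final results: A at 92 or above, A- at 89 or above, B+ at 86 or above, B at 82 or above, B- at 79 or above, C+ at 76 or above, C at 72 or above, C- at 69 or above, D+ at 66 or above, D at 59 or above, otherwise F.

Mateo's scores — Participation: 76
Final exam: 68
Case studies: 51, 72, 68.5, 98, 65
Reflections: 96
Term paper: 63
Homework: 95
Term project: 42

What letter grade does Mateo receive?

Case studies: drop 51 → average of remaining 4 = 303.5/4 = 75.875
Weighted total:
  Participation 76 × 0.08 = 6.08
  Final exam 68 × 0.26 = 17.68
  Case studies 75.875 × 0.23 = 17.45125
  Reflections 96 × 0.09 = 8.64
  Term paper 63 × 0.1 = 6.3
  Homework 95 × 0.07 = 6.65
  Term project 42 × 0.17 = 7.14
Sum = 69.94125
69.94125 is ≥ 69 and < 72 → C-

C-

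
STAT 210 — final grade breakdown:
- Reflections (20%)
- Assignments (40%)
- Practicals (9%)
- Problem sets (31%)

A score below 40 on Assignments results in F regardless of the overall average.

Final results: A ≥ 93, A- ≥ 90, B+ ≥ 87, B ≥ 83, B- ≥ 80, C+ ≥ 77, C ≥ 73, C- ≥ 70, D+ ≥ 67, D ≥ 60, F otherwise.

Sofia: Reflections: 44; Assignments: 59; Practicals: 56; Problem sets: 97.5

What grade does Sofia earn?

D+

Assignments score 59 ≥ 40: minimum met.
Weighted total:
  Reflections 44 × 0.2 = 8.8
  Assignments 59 × 0.4 = 23.6
  Practicals 56 × 0.09 = 5.04
  Problem sets 97.5 × 0.31 = 30.225
Sum = 67.665
67.665 is ≥ 67 and < 70 → D+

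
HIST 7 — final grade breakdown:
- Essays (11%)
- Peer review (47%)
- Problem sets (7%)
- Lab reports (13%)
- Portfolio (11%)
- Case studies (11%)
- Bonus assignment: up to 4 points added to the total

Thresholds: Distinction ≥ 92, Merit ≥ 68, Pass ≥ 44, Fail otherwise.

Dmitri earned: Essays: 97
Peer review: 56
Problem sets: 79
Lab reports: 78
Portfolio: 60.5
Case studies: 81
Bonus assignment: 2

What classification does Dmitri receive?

Merit

Weighted total:
  Essays 97 × 0.11 = 10.67
  Peer review 56 × 0.47 = 26.32
  Problem sets 79 × 0.07 = 5.53
  Lab reports 78 × 0.13 = 10.14
  Portfolio 60.5 × 0.11 = 6.655
  Case studies 81 × 0.11 = 8.91
Sum = 68.225
Bonus assignment: 68.225 + 2 = 70.225
70.225 is ≥ 68 and < 92 → Merit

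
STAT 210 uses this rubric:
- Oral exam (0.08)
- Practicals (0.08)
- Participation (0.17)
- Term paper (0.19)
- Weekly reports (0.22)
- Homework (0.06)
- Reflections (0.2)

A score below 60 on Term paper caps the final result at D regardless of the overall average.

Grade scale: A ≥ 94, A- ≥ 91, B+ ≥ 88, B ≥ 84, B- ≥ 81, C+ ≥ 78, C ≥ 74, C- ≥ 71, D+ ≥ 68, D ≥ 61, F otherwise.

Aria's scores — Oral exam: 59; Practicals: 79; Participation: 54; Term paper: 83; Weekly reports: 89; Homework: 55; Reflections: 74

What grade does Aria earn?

Term paper score 83 ≥ 60: minimum met.
Weighted total:
  Oral exam 59 × 0.08 = 4.72
  Practicals 79 × 0.08 = 6.32
  Participation 54 × 0.17 = 9.18
  Term paper 83 × 0.19 = 15.77
  Weekly reports 89 × 0.22 = 19.58
  Homework 55 × 0.06 = 3.3
  Reflections 74 × 0.2 = 14.8
Sum = 73.67
73.67 is ≥ 71 and < 74 → C-

C-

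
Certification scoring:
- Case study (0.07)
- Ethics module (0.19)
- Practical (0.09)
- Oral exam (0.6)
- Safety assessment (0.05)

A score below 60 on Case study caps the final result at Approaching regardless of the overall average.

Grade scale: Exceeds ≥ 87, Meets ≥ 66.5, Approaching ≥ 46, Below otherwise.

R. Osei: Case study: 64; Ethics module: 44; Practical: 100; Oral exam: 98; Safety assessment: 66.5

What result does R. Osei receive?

Case study score 64 ≥ 60: minimum met.
Weighted total:
  Case study 64 × 0.07 = 4.48
  Ethics module 44 × 0.19 = 8.36
  Practical 100 × 0.09 = 9
  Oral exam 98 × 0.6 = 58.8
  Safety assessment 66.5 × 0.05 = 3.325
Sum = 83.965
83.965 is ≥ 66.5 and < 87 → Meets

Meets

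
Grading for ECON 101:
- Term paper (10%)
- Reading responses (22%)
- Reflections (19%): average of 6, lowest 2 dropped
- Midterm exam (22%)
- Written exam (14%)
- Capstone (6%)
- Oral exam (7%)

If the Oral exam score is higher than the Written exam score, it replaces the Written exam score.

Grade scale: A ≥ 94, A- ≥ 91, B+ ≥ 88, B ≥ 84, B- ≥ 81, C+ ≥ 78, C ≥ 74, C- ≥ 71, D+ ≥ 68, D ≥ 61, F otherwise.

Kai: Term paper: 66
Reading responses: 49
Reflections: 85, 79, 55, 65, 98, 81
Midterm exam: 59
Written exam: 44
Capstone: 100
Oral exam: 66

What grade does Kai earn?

D

Reflections: drop 55, 65 → average of remaining 4 = 343/4 = 85.75
Oral exam (66) > Written exam (44), so Written exam counts as 66.
Weighted total:
  Term paper 66 × 0.1 = 6.6
  Reading responses 49 × 0.22 = 10.78
  Reflections 85.75 × 0.19 = 16.2925
  Midterm exam 59 × 0.22 = 12.98
  Written exam 66 × 0.14 = 9.24
  Capstone 100 × 0.06 = 6
  Oral exam 66 × 0.07 = 4.62
Sum = 66.5125
66.5125 is ≥ 61 and < 68 → D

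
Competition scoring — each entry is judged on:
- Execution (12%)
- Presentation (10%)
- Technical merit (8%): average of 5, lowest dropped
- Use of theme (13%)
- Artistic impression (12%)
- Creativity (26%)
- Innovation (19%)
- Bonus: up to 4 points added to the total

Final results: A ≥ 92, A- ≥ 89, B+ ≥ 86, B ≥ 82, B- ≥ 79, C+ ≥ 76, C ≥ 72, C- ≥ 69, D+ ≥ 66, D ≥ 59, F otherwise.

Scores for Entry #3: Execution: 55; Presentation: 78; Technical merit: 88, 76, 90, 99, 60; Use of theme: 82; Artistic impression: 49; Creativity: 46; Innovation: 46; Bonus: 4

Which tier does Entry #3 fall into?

D

Technical merit: drop 60 → average of remaining 4 = 353/4 = 88.25
Weighted total:
  Execution 55 × 0.12 = 6.6
  Presentation 78 × 0.1 = 7.8
  Technical merit 88.25 × 0.08 = 7.06
  Use of theme 82 × 0.13 = 10.66
  Artistic impression 49 × 0.12 = 5.88
  Creativity 46 × 0.26 = 11.96
  Innovation 46 × 0.19 = 8.74
Sum = 58.7
Bonus: 58.7 + 4 = 62.7
62.7 is ≥ 59 and < 66 → D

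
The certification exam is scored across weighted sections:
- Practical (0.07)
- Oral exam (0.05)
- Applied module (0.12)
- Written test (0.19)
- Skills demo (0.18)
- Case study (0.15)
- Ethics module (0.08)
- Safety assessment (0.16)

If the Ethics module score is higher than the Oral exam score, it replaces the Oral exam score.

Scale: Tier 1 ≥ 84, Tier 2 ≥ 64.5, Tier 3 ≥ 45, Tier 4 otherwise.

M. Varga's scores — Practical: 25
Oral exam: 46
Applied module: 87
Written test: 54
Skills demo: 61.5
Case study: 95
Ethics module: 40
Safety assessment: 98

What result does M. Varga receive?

Tier 2

Ethics module (40) ≤ Oral exam (46), so Oral exam stays at 46.
Weighted total:
  Practical 25 × 0.07 = 1.75
  Oral exam 46 × 0.05 = 2.3
  Applied module 87 × 0.12 = 10.44
  Written test 54 × 0.19 = 10.26
  Skills demo 61.5 × 0.18 = 11.07
  Case study 95 × 0.15 = 14.25
  Ethics module 40 × 0.08 = 3.2
  Safety assessment 98 × 0.16 = 15.68
Sum = 68.95
68.95 is ≥ 64.5 and < 84 → Tier 2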